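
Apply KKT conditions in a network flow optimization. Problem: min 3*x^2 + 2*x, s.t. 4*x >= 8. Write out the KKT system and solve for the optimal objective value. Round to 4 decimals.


Step 1: Try lambda = 0 (constraint inactive).
x_unc = -2/(2*3) = -0.3333
Check: 4*-0.3333 = -1.3332 < 8 -- violated!
Step 2: Constraint must be active: 4*x = 8
x* = 8/4 = 2.0
lambda = (2*3*2.0 + 2)/4 = 3.5
Step 3: Compute optimal value.
f(x*) = 3*2.0^2 + 2*2.0 = 16.0


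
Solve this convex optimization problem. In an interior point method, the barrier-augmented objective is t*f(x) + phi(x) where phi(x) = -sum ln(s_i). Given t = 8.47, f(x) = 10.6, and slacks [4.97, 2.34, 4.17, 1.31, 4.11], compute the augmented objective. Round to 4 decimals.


Step 1: Compute log-barrier.
ln values: [1.6034, 0.8502, 1.4279, 0.27, 1.4134]
phi = -(1.6034 + 0.8502 + 1.4279 + 0.27 + 1.4134) = -5.5649
Step 2: Compute augmented objective.
t*f(x) = 8.47*10.6 = 89.782
Total = 89.782 - 5.5649 = 84.2171


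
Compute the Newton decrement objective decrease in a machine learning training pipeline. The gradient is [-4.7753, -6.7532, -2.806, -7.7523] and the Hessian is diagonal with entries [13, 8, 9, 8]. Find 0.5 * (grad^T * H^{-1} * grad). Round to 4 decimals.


Step 1: H is diagonal, so H^(-1) * g = [-0.3673, -0.8442, -0.3118, -0.969].
Step 2: g^T H^(-1) g = sum_i g_i^2 / H_ii
  = (-4.7753)^2/13 + (-6.7532)^2/8 + (-2.806)^2/9 + (-7.7523)^2/8
  = 1.7541 + 5.7007 + 0.8748 + 7.5123 = 15.8419
Step 3: Objective decrease = 0.5 * g^T H^(-1) g = 7.921


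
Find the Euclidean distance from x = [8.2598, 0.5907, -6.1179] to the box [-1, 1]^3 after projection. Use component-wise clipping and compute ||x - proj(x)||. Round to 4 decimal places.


Project each component onto [-1, 1].
clip(8.2598) = 1.0, clip(0.5907) = 0.5907, clip(-6.1179) = -1.0
Projection = [1.0, 0.5907, -1.0]
Squared diffs: [52.7047, 0.0, 26.1929]
Distance = sqrt(78.8976) = 8.8824


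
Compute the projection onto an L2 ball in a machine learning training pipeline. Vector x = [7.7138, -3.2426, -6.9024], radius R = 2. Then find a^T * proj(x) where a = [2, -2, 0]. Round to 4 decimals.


Step 1: Compute ||x|| (intermediates to 6 decimals).
||x|| = sqrt(7.7138^2 + (-3.2426)^2 + (-6.9024)^2) = 10.847133
Step 2: Project.
Since ||x|| > R, scale = R/||x|| = 2/10.847133 = 0.184381, proj(x) = scale * x
proj(x) = [1.422278, -0.597874, -1.272671]
Step 3: Dot product.
a^T * proj(x) = 2*1.422278 - 2*(-0.597874) + 0*(-1.272671) = 4.0403


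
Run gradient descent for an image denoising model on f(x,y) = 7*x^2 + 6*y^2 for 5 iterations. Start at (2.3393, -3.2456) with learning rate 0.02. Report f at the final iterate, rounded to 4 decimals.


Gradient descent on f(x,y) = 7*x^2 + 6*y^2.
Starting point: (2.3393, -3.2456), alpha = 0.02
Step 1: grad_x = 2*7*2.3393 = 32.7502, grad_y = 2*6*-3.2456 = -38.9472
  x_1 = 2.3393 - 0.02*32.7502 = 1.6843
  y_1 = -3.2456 - 0.02*-38.9472 = -2.4667
Step 2: grad_x = 2*7*1.6843 = 23.5801, grad_y = 2*6*-2.4667 = -29.5999
  x_2 = 1.6843 - 0.02*23.5801 = 1.2127
  y_2 = -2.4667 - 0.02*-29.5999 = -1.8747
Step 3: grad_x = 2*7*1.2127 = 16.9777, grad_y = 2*6*-1.8747 = -22.4959
  x_3 = 1.2127 - 0.02*16.9777 = 0.8731
  y_3 = -1.8747 - 0.02*-22.4959 = -1.4247
Step 4: grad_x = 2*7*0.8731 = 12.2239, grad_y = 2*6*-1.4247 = -17.0969
  x_4 = 0.8731 - 0.02*12.2239 = 0.6287
  y_4 = -1.4247 - 0.02*-17.0969 = -1.0828
Step 5: grad_x = 2*7*0.6287 = 8.8012, grad_y = 2*6*-1.0828 = -12.9936
  x_5 = 0.6287 - 0.02*8.8012 = 0.4526
  y_5 = -1.0828 - 0.02*-12.9936 = -0.8229
f(0.4526, -0.8229) = 7*0.4526^2 + 6*(-0.8229)^2 = 5.4974


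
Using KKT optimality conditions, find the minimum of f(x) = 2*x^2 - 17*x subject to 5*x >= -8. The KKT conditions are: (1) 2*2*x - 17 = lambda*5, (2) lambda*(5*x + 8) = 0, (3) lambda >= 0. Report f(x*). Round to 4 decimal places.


Step 1: Try lambda = 0 (constraint inactive).
Stationarity: 2*2*x - 17 = 0
x* = 17/(2*2) = 4.25
Check constraint: 5*4.25 = 21.25 >= -8 -- satisfied.
Step 2: Compute optimal value.
f(x*) = 2*4.25^2 - 17*4.25 = -36.125


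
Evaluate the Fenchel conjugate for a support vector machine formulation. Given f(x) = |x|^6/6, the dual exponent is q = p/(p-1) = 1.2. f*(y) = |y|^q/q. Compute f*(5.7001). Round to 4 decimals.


The conjugate exponent q satisfies 1/p + 1/q = 1.
p = 6, so q = 6/(6 - 1) = 1.2
|y|^q = 5.7001^1.2 = 8.0734
f*(5.7001) = 8.0734 / 1.2 = 6.7279


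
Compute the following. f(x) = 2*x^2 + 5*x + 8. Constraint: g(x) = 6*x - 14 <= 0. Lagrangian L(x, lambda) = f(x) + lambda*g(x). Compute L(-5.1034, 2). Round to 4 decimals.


Step 1: Evaluate f(x).
f(-5.1034) = 2*(-5.1034)^2 + 5*(-5.1034) + 8 = 34.5724
Step 2: Evaluate g(x).
g(-5.1034) = 6*-5.1034 - 14 = -44.6204
Step 3: Compute Lagrangian.
L = 34.5724 + 2*-44.6204 = -54.6684


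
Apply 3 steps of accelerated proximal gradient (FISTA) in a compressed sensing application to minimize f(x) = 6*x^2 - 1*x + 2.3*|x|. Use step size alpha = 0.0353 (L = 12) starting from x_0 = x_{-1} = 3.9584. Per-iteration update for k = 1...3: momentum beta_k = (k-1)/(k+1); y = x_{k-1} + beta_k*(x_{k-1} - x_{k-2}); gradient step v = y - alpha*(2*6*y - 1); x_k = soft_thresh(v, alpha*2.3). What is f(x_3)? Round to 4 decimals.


FISTA on f(x) = 6*x^2 - 1*x + 2.3*|x|
L = 12, alpha = 0.0353
Iteration 1: beta = 0.0, y = 3.9584 + 0.0*(3.9584 - 3.9584) = 3.9584
  grad(y) = 46.5008, v = y - alpha*grad = 2.3169
  prox(v) = soft_thresh(2.3169, 0.0812) = 2.2357
Iteration 2: beta = 0.3333, y = 2.2357 + 0.3333*(2.2357 - 3.9584) = 1.6615
  grad(y) = 18.9381, v = y - alpha*grad = 0.993
  prox(v) = soft_thresh(0.993, 0.0812) = 0.9118
Iteration 3: beta = 0.5, y = 0.9118 + 0.5*(0.9118 - 2.2357) = 0.2498
  grad(y) = 1.9981, v = y - alpha*grad = 0.1793
  prox(v) = soft_thresh(0.1793, 0.0812) = 0.0981
f(x_3) = 6*0.0981^2 - 1*0.0981 + 2.3*|0.0981| = 0.1853


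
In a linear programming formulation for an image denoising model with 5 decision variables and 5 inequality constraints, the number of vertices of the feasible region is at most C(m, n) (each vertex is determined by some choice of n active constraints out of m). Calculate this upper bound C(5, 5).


Each vertex corresponds to some choice of n active constraints out of m, so the number of vertices is at most C(m, n) = m! / (n!(m-n)!).
m = 5, n = 5
Numerator: 5 * 4 * 3 * 2 * 1
Denominator: 5! = 120
C(5, 5) = 1


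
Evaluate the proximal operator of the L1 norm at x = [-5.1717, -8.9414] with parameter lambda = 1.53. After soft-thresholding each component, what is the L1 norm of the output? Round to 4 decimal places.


Soft-thresholding with lambda = 1.53:
prox(-5.1717) = sign(-5.1717)*max(|-5.1717| - 1.53, 0) = -3.6417
prox(-8.9414) = sign(-8.9414)*max(|-8.9414| - 1.53, 0) = -7.4114
prox(x) = [-3.6417, -7.4114]
||prox(x)||_1 = 3.6417 + 7.4114 = 11.0531


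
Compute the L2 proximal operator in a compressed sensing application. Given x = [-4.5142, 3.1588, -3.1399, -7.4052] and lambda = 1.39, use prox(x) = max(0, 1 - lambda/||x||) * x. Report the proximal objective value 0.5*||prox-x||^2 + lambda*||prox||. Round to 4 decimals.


Step 1: Compute ||x||.
||x|| = 9.7495
Step 2: Compute scaling factor.
scale = max(0, 1 - 1.39/9.7495) = 0.8574
Step 3: prox(x) = [-3.8706, 2.7084, -2.6922, -6.3494]
||prox(x)|| = 8.3595
Step 4: Proximal objective.
0.5*||prox-x||^2 = 0.9661
lambda*||prox|| = 11.6197
Total = 12.5857


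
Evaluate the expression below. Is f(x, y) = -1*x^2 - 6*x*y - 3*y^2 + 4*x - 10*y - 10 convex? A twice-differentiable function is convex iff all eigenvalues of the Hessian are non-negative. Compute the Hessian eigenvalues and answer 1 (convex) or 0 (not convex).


The Hessian of f(x,y) = -1*x^2 - 6*x*y - 3*y^2 + 4*x - 10*y - 10 is:
H = [[-2, -6], [-6, -6]]
Trace = -2 - 6 = -8
Determinant = -2*-6 - (-6)^2 = -24
Discriminant = (-8)^2 - 4*-24 = 160.0
Eigenvalues: lambda_1 = -10.3246, lambda_2 = 2.3246
The function is not convex.

0


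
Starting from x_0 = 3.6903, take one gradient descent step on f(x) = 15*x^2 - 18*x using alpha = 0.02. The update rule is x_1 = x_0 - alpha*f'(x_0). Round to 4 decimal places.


We compute the gradient at x_0 and apply the update.
f'(x) = 30*x - 18
f'(3.6903) = 30*3.6903 - 18 = 92.709
x_1 = 3.6903 - 0.02*92.709 = 1.8361


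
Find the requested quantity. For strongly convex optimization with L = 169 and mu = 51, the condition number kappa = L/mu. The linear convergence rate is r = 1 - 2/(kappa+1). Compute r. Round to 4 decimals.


Step 1: Compute the condition number.
kappa = L/mu = 169/51 = 3.3137
Step 2: Compute the convergence rate.
r = 1 - 2/(kappa + 1) = 1 - 2*mu/(L + mu) = (L - mu)/(L + mu) = 118/220 = 0.5364


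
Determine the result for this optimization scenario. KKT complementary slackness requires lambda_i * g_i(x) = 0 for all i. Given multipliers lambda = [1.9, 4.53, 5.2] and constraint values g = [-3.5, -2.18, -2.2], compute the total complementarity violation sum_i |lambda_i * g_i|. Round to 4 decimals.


KKT complementary slackness check:
lambda_1 * g_1 = 1.9 * -3.5 = -6.65
lambda_2 * g_2 = 4.53 * -2.18 = -9.8754
lambda_3 * g_3 = 5.2 * -2.2 = -11.44
Total violation = 6.65 + 9.8754 + 11.44 = 27.9654


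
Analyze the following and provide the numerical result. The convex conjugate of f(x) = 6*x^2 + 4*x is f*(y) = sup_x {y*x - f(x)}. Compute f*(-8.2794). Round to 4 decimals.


f*(y) = sup_x {y*x - a*x^2 - b*x} = sup_x {(y-b)*x - a*x^2}
FOC: (y - b) - 2a*x = 0 => x* = (y - b)/(2a)
x* = (-8.2794 - 4)/(2*6) = -1.0233
f*(-8.2794) = (y-b)^2/(4a) = (-8.2794 - 4)^2/(4*6)
= 150.7837/24 = 6.2827


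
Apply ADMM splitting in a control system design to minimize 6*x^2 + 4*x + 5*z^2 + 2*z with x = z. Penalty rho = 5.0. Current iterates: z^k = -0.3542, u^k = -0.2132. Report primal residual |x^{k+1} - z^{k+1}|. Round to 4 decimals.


ADMM iteration with rho = 5.0, z^k = -0.3542, u^k = -0.2132
Step 1: x-update.
Minimize 6*x^2 + 4*x + (5.0/2)*(x + 0.3542 - 0.2132)^2
FOC: (2*6 + 5.0)*x = -4 + 5.0*(-0.3542 + 0.2132)
x^{k+1} = -0.2768
Step 2: z-update.
Minimize 5*z^2 + 2*z + (5.0/2)*(-0.2768 - z - 0.2132)^2
FOC: (2*5 + 5.0)*z = -2 + 5.0*(-0.2768 - 0.2132)
z^{k+1} = -0.2967
Step 3: u-update.
u^{k+1} = -0.2132 - 0.2768 + 0.2967 = -0.1933
Step 4: Primal residual = |-0.2768 + 0.2967| = 0.0199


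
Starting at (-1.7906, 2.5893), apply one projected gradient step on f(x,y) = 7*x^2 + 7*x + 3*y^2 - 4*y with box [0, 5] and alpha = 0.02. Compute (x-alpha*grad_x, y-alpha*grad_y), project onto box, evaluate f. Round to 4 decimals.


Step 1: Compute gradient at (-1.7906, 2.5893).
grad_x = 2*7*-1.7906 + 7 = -18.0684
grad_y = 2*3*2.5893 - 4 = 11.5358
Step 2: Gradient step.
x_raw = -1.7906 - 0.02*-18.0684 = -1.4292
y_raw = 2.5893 - 0.02*11.5358 = 2.3586
Step 3: Project onto [0, 5].
x_proj = clip(-1.4292) = 0.0
y_proj = clip(2.3586) = 2.3586
Step 4: Evaluate f.
f(0.0, 2.3586) = 7.2544


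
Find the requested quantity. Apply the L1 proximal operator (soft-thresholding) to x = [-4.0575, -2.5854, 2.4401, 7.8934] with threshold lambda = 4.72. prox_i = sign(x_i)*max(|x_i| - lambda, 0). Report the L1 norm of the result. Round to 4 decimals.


Soft-thresholding with lambda = 4.72:
prox(-4.0575) = sign(-4.0575)*max(|-4.0575| - 4.72, 0) = 0.0
prox(-2.5854) = sign(-2.5854)*max(|-2.5854| - 4.72, 0) = 0.0
prox(2.4401) = sign(2.4401)*max(|2.4401| - 4.72, 0) = 0.0
prox(7.8934) = sign(7.8934)*max(|7.8934| - 4.72, 0) = 3.1734
prox(x) = [0.0, 0.0, 0.0, 3.1734]
||prox(x)||_1 = 0.0 + 0.0 + 0.0 + 3.1734 = 3.1734


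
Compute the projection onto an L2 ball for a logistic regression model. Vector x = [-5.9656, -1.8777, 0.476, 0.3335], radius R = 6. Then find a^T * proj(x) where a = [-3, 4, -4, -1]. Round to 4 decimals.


Step 1: Compute ||x|| (intermediates to 6 decimals).
||x|| = sqrt((-5.9656)^2 + (-1.8777)^2 + 0.476^2 + 0.3335^2) = 6.281078
Step 2: Project.
Since ||x|| > R, scale = R/||x|| = 6/6.281078 = 0.95525, proj(x) = scale * x
proj(x) = [-5.698639, -1.793673, 0.454699, 0.318576]
Step 3: Dot product.
a^T * proj(x) = -3*(-5.698639) + 4*(-1.793673) - 4*0.454699 - 1*0.318576 = 7.7839


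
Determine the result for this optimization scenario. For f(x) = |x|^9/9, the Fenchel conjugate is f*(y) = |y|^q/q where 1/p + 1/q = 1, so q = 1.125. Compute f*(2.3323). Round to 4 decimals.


The conjugate exponent q satisfies 1/p + 1/q = 1.
p = 9, so q = 9/(9 - 1) = 1.125
|y|^q = 2.3323^1.125 = 2.5927
f*(2.3323) = 2.5927 / 1.125 = 2.3046


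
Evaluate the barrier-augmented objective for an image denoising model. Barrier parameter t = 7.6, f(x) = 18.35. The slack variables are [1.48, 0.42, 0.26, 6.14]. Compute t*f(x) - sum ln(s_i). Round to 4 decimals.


Step 1: Compute log-barrier.
ln values: [0.392, -0.8675, -1.3471, 1.8148]
phi = -(0.392 - 0.8675 - 1.3471 + 1.8148) = 0.0077
Step 2: Compute augmented objective.
t*f(x) = 7.6*18.35 = 139.46
Total = 139.46 + 0.0077 = 139.4677


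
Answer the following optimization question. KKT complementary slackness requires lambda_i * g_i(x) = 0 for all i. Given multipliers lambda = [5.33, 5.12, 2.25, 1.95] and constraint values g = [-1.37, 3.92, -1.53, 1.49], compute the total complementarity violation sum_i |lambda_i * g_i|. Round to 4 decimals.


KKT complementary slackness check:
lambda_1 * g_1 = 5.33 * -1.37 = -7.3021
lambda_2 * g_2 = 5.12 * 3.92 = 20.0704
lambda_3 * g_3 = 2.25 * -1.53 = -3.4425
lambda_4 * g_4 = 1.95 * 1.49 = 2.9055
Total violation = 7.3021 + 20.0704 + 3.4425 + 2.9055 = 33.7205


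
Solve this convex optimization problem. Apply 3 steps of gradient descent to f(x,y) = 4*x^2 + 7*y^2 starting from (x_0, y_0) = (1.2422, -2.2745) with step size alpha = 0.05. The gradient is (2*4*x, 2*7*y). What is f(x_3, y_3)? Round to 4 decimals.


Gradient descent on f(x,y) = 4*x^2 + 7*y^2.
Starting point: (1.2422, -2.2745), alpha = 0.05
Step 1: grad_x = 2*4*1.2422 = 9.9376, grad_y = 2*7*-2.2745 = -31.843
  x_1 = 1.2422 - 0.05*9.9376 = 0.7453
  y_1 = -2.2745 - 0.05*-31.843 = -0.6824
Step 2: grad_x = 2*4*0.7453 = 5.9626, grad_y = 2*7*-0.6824 = -9.5529
  x_2 = 0.7453 - 0.05*5.9626 = 0.4472
  y_2 = -0.6824 - 0.05*-9.5529 = -0.2047
Step 3: grad_x = 2*4*0.4472 = 3.5775, grad_y = 2*7*-0.2047 = -2.8659
  x_3 = 0.4472 - 0.05*3.5775 = 0.2683
  y_3 = -0.2047 - 0.05*-2.8659 = -0.0614
f(0.2683, -0.0614) = 4*0.2683^2 + 7*(-0.0614)^2 = 0.3144


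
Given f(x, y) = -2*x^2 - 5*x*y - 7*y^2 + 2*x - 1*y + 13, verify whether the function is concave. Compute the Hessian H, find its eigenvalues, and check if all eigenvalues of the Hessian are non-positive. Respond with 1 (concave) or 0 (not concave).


The Hessian of f(x,y) = -2*x^2 - 5*x*y - 7*y^2 + 2*x - 1*y + 13 is:
H = [[-4, -5], [-5, -14]]
Trace = -4 - 14 = -18
Determinant = -4*-14 - (-5)^2 = 31
Discriminant = (-18)^2 - 4*31 = 200.0
Eigenvalues: lambda_1 = -16.0711, lambda_2 = -1.9289
The function is concave.

1


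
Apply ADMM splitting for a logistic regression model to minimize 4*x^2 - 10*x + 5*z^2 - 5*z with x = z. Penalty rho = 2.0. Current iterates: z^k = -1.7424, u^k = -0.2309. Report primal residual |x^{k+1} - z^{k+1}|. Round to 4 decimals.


ADMM iteration with rho = 2.0, z^k = -1.7424, u^k = -0.2309
Step 1: x-update.
Minimize 4*x^2 - 10*x + (2.0/2)*(x + 1.7424 - 0.2309)^2
FOC: (2*4 + 2.0)*x = 10 + 2.0*(-1.7424 + 0.2309)
x^{k+1} = 0.6977
Step 2: z-update.
Minimize 5*z^2 - 5*z + (2.0/2)*(0.6977 - z - 0.2309)^2
FOC: (2*5 + 2.0)*z = 5 + 2.0*(0.6977 - 0.2309)
z^{k+1} = 0.4945
Step 3: u-update.
u^{k+1} = -0.2309 + 0.6977 - 0.4945 = -0.0277
Step 4: Primal residual = |0.6977 - 0.4945| = 0.2032


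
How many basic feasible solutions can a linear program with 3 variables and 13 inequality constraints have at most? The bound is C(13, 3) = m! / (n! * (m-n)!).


Each vertex corresponds to some choice of n active constraints out of m, so the number of vertices is at most C(m, n) = m! / (n!(m-n)!).
m = 13, n = 3
Numerator: 13 * 12 * 11
Denominator: 3! = 6
C(13, 3) = 286


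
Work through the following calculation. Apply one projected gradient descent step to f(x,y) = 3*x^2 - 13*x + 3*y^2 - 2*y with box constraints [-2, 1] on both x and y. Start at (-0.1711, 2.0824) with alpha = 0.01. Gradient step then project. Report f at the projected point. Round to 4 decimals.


Step 1: Compute gradient at (-0.1711, 2.0824).
grad_x = 2*3*-0.1711 - 13 = -14.0266
grad_y = 2*3*2.0824 - 2 = 10.4944
Step 2: Gradient step.
x_raw = -0.1711 - 0.01*-14.0266 = -0.0308
y_raw = 2.0824 - 0.01*10.4944 = 1.9775
Step 3: Project onto [-2, 1].
x_proj = clip(-0.0308) = -0.0308
y_proj = clip(1.9775) = 1.0
Step 4: Evaluate f.
f(-0.0308, 1.0) = 1.4037


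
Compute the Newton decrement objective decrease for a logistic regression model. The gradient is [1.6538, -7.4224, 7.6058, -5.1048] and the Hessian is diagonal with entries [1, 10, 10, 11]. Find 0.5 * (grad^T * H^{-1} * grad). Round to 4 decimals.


Step 1: H is diagonal, so H^(-1) * g = [1.6538, -0.7422, 0.7606, -0.4641].
Step 2: g^T H^(-1) g = sum_i g_i^2 / H_ii
  = (1.6538)^2/1 + (-7.4224)^2/10 + (7.6058)^2/10 + (-5.1048)^2/11
  = 2.7351 + 5.5092 + 5.7848 + 2.369 = 16.3981
Step 3: Objective decrease = 0.5 * g^T H^(-1) g = 8.199


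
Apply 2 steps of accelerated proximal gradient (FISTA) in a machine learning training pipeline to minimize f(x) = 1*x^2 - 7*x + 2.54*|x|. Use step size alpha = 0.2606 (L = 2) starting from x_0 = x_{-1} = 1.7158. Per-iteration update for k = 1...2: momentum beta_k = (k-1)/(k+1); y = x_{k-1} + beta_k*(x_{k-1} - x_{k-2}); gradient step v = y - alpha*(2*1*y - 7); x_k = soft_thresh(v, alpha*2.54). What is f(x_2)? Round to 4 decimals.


FISTA on f(x) = 1*x^2 - 7*x + 2.54*|x|
L = 2, alpha = 0.2606
Iteration 1: beta = 0.0, y = 1.7158 + 0.0*(1.7158 - 1.7158) = 1.7158
  grad(y) = -3.5684, v = y - alpha*grad = 2.6457
  prox(v) = soft_thresh(2.6457, 0.6619) = 1.9838
Iteration 2: beta = 0.3333, y = 1.9838 + 0.3333*(1.9838 - 1.7158) = 2.0731
  grad(y) = -2.8537, v = y - alpha*grad = 2.8168
  prox(v) = soft_thresh(2.8168, 0.6619) = 2.1549
f(x_2) = 1*2.1549^2 - 7*2.1549 + 2.54*|2.1549| = -4.9673


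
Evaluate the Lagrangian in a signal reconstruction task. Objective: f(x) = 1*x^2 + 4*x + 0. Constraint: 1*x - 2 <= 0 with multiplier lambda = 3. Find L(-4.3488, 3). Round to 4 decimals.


Step 1: Evaluate f(x).
f(-4.3488) = 1*(-4.3488)^2 + 4*(-4.3488) + 0 = 1.5169
Step 2: Evaluate g(x).
g(-4.3488) = 1*-4.3488 - 2 = -6.3488
Step 3: Compute Lagrangian.
L = 1.5169 + 3*-6.3488 = -17.5295


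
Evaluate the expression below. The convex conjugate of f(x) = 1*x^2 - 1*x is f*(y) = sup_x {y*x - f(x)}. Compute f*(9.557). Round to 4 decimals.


f*(y) = sup_x {y*x - a*x^2 - b*x} = sup_x {(y-b)*x - a*x^2}
FOC: (y - b) - 2a*x = 0 => x* = (y - b)/(2a)
x* = (9.557 + 1)/(2*1) = 5.2785
f*(9.557) = (y-b)^2/(4a) = (9.557 + 1)^2/(4*1)
= 111.4502/4 = 27.8626


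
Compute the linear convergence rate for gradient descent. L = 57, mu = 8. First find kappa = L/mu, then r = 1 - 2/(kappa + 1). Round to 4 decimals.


Step 1: Compute the condition number.
kappa = L/mu = 57/8 = 7.125
Step 2: Compute the convergence rate.
r = 1 - 2/(kappa + 1) = 1 - 2*mu/(L + mu) = (L - mu)/(L + mu) = 49/65 = 0.7538


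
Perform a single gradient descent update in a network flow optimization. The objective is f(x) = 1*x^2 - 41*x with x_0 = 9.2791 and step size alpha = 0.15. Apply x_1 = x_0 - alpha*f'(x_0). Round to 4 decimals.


We compute the gradient at x_0 and apply the update.
f'(x) = 2*x - 41
f'(9.2791) = 2*9.2791 - 41 = -22.4418
x_1 = 9.2791 - 0.15*-22.4418 = 12.6454


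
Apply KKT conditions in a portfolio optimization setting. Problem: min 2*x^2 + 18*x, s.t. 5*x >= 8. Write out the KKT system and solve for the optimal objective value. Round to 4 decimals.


Step 1: Try lambda = 0 (constraint inactive).
x_unc = -18/(2*2) = -4.5
Check: 5*-4.5 = -22.5 < 8 -- violated!
Step 2: Constraint must be active: 5*x = 8
x* = 8/5 = 1.6
lambda = (2*2*1.6 + 18)/5 = 4.88
Step 3: Compute optimal value.
f(x*) = 2*1.6^2 + 18*1.6 = 33.92


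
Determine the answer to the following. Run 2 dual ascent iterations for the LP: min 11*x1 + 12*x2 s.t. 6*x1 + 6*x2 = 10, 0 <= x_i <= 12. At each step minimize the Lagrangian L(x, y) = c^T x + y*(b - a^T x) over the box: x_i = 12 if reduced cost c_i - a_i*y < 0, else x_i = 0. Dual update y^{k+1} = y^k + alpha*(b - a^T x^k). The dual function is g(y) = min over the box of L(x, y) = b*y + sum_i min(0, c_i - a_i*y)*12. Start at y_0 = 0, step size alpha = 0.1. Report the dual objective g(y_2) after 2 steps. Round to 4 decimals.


Dual ascent for LP: min 11*x1 + 12*x2, 6*x1 + 6*x2 = 10, 0 <= x_i <= 12
Step 1: y^k = 0.0, reduced costs: (11.0, 12.0)
  x^k = (0.0, 0.0), subgradient = b - a^T x = 10.0
  y^{k+1} = 0.0 + 0.1*10.0 = 1.0
Step 2: y^k = 1.0, reduced costs: (5.0, 6.0)
  x^k = (0.0, 0.0), subgradient = b - a^T x = 10.0
  y^{k+1} = 1.0 + 0.1*10.0 = 2.0
Dual objective at y_2 = 2.0: reduced costs (-1.0, 0.0), box minimizer x = (12.0, 0.0)
g(y_2) = b*y + (c1 - a1*y)*x1 + (c2 - a2*y)*x2 = 10*2.0 + (-1.0)*12.0 + 0.0*0.0 = 20.0 - 12.0 + 0.0 = 8.0


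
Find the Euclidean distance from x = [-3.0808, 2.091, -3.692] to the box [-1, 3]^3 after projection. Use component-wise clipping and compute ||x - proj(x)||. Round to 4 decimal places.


Project each component onto [-1, 3].
clip(-3.0808) = -1.0, clip(2.091) = 2.091, clip(-3.692) = -1.0
Projection = [-1.0, 2.091, -1.0]
Squared diffs: [4.3297, 0.0, 7.2469]
Distance = sqrt(11.5766) = 3.4024


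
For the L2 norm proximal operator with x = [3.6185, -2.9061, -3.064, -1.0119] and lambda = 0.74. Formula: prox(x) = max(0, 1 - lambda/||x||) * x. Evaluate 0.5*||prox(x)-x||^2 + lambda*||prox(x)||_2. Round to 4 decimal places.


Step 1: Compute ||x||.
||x|| = 5.6525
Step 2: Compute scaling factor.
scale = max(0, 1 - 0.74/5.6525) = 0.8691
Step 3: prox(x) = [3.1448, -2.5256, -2.6629, -0.8794]
||prox(x)|| = 4.9125
Step 4: Proximal objective.
0.5*||prox-x||^2 = 0.2738
lambda*||prox|| = 3.6353
Total = 3.9091


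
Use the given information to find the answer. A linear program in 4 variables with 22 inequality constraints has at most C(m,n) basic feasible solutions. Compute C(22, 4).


Each vertex corresponds to some choice of n active constraints out of m, so the number of vertices is at most C(m, n) = m! / (n!(m-n)!).
m = 22, n = 4
Numerator: 22 * 21 * 20 * 19
Denominator: 4! = 24
C(22, 4) = 7315


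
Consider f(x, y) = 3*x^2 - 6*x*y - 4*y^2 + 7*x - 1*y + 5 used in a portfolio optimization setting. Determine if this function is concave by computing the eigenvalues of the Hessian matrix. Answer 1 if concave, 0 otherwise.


The Hessian of f(x,y) = 3*x^2 - 6*x*y - 4*y^2 + 7*x - 1*y + 5 is:
H = [[6, -6], [-6, -8]]
Trace = 6 - 8 = -2
Determinant = 6*-8 - (-6)^2 = -84
Discriminant = (-2)^2 - 4*-84 = 340.0
Eigenvalues: lambda_1 = -10.2195, lambda_2 = 8.2195
The function is not concave.

0


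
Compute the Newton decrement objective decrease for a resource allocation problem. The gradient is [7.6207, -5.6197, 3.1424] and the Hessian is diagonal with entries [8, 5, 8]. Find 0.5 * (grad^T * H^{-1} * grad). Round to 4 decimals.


Step 1: H is diagonal, so H^(-1) * g = [0.9526, -1.1239, 0.3928].
Step 2: g^T H^(-1) g = sum_i g_i^2 / H_ii
  = (7.6207)^2/8 + (-5.6197)^2/5 + (3.1424)^2/8
  = 7.2594 + 6.3162 + 1.2343 = 14.8099
Step 3: Objective decrease = 0.5 * g^T H^(-1) g = 7.405


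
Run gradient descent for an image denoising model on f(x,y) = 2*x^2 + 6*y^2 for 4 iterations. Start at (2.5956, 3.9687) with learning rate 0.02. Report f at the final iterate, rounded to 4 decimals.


Gradient descent on f(x,y) = 2*x^2 + 6*y^2.
Starting point: (2.5956, 3.9687), alpha = 0.02
Step 1: grad_x = 2*2*2.5956 = 10.3824, grad_y = 2*6*3.9687 = 47.6244
  x_1 = 2.5956 - 0.02*10.3824 = 2.388
  y_1 = 3.9687 - 0.02*47.6244 = 3.0162
Step 2: grad_x = 2*2*2.388 = 9.5518, grad_y = 2*6*3.0162 = 36.1945
  x_2 = 2.388 - 0.02*9.5518 = 2.1969
  y_2 = 3.0162 - 0.02*36.1945 = 2.2923
Step 3: grad_x = 2*2*2.1969 = 8.7877, grad_y = 2*6*2.2923 = 27.5079
  x_3 = 2.1969 - 0.02*8.7877 = 2.0212
  y_3 = 2.2923 - 0.02*27.5079 = 1.7422
Step 4: grad_x = 2*2*2.0212 = 8.0847, grad_y = 2*6*1.7422 = 20.906
  x_4 = 2.0212 - 0.02*8.0847 = 1.8595
  y_4 = 1.7422 - 0.02*20.906 = 1.324
f(1.8595, 1.324) = 2*1.8595^2 + 6*1.324^2 = 17.4338


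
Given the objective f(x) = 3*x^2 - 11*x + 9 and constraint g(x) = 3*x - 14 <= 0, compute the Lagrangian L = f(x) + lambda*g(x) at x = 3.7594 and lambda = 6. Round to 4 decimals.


Step 1: Evaluate f(x).
f(3.7594) = 3*3.7594^2 - 11*3.7594 + 9 = 10.0459
Step 2: Evaluate g(x).
g(3.7594) = 3*3.7594 - 14 = -2.7218
Step 3: Compute Lagrangian.
L = 10.0459 + 6*-2.7218 = -6.2849


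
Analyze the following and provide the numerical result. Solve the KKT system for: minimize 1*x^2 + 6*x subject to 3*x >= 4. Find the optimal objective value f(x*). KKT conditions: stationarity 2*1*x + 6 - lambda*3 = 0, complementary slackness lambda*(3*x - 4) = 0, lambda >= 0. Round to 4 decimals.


Step 1: Try lambda = 0 (constraint inactive).
x_unc = -6/(2*1) = -3.0
Check: 3*-3.0 = -9.0 < 4 -- violated!
Step 2: Constraint must be active: 3*x = 4
x* = 4/3 = 1.3333 (rounded; the exact value 4/3 is used below)
lambda = (2*1*(4/3) + 6)/3 = 2.8889
Step 3: Compute optimal value.
f(x*) = 1*(4/3)^2 + 6*(4/3) = 9.7778


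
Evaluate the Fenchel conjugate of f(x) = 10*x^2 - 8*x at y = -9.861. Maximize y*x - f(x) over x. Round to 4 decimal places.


f*(y) = sup_x {y*x - a*x^2 - b*x} = sup_x {(y-b)*x - a*x^2}
FOC: (y - b) - 2a*x = 0 => x* = (y - b)/(2a)
x* = (-9.861 + 8)/(2*10) = -0.0931
f*(-9.861) = (y-b)^2/(4a) = (-9.861 + 8)^2/(4*10)
= 3.4633/40 = 0.0866


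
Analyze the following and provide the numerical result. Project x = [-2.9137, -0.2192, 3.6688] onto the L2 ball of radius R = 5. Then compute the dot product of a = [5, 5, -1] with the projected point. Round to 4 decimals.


Step 1: Compute ||x|| (intermediates to 6 decimals).
||x|| = sqrt((-2.9137)^2 + (-0.2192)^2 + 3.6688^2) = 4.69018
Step 2: Project.
Since ||x|| <= R, proj = x (no scaling needed).
proj(x) = [-2.9137, -0.2192, 3.6688]
Step 3: Dot product.
a^T * proj(x) = 5*(-2.9137) + 5*(-0.2192) - 1*3.6688 = -19.3333


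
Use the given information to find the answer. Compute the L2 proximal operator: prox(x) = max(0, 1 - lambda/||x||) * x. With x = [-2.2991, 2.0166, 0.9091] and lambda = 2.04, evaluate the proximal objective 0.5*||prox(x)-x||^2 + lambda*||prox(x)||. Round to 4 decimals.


Step 1: Compute ||x||.
||x|| = 3.1905
Step 2: Compute scaling factor.
scale = max(0, 1 - 2.04/3.1905) = 0.3606
Step 3: prox(x) = [-0.829, 0.7272, 0.3278]
||prox(x)|| = 1.1505
Step 4: Proximal objective.
0.5*||prox-x||^2 = 2.0808
lambda*||prox|| = 2.347
Total = 4.4277


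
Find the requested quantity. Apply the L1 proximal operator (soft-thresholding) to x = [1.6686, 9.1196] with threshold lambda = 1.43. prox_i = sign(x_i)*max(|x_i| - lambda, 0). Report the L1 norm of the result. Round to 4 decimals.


Soft-thresholding with lambda = 1.43:
prox(1.6686) = sign(1.6686)*max(|1.6686| - 1.43, 0) = 0.2386
prox(9.1196) = sign(9.1196)*max(|9.1196| - 1.43, 0) = 7.6896
prox(x) = [0.2386, 7.6896]
||prox(x)||_1 = 0.2386 + 7.6896 = 7.9282


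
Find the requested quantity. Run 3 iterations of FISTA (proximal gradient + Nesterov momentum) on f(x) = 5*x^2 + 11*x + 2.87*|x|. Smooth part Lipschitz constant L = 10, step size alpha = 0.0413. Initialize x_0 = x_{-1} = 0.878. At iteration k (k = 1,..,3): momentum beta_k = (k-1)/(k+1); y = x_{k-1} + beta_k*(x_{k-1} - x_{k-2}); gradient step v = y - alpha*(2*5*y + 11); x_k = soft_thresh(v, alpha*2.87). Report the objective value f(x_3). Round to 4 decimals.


FISTA on f(x) = 5*x^2 + 11*x + 2.87*|x|
L = 10, alpha = 0.0413
Iteration 1: beta = 0.0, y = 0.878 + 0.0*(0.878 - 0.878) = 0.878
  grad(y) = 19.78, v = y - alpha*grad = 0.0611
  prox(v) = soft_thresh(0.0611, 0.1185) = 0.0
Iteration 2: beta = 0.3333, y = 0.0 + 0.3333*(0.0 - 0.878) = -0.2927
  grad(y) = 8.0733, v = y - alpha*grad = -0.6261
  prox(v) = soft_thresh(-0.6261, 0.1185) = -0.5076
Iteration 3: beta = 0.5, y = -0.5076 + 0.5*(-0.5076 - 0.0) = -0.7613
  grad(y) = 3.3865, v = y - alpha*grad = -0.9012
  prox(v) = soft_thresh(-0.9012, 0.1185) = -0.7827
f(x_3) = 5*(-0.7827)^2 + 11*(-0.7827) + 2.87*|-0.7827| = -3.3002


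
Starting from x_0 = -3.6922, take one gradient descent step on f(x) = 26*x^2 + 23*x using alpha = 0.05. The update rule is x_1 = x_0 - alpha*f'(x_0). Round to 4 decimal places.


We compute the gradient at x_0 and apply the update.
f'(x) = 52*x + 23
f'(-3.6922) = 52*-3.6922 + 23 = -168.9944
x_1 = -3.6922 - 0.05*-168.9944 = 4.7575


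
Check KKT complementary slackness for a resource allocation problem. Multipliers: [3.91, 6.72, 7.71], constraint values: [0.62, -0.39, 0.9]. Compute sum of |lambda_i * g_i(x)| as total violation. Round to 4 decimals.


KKT complementary slackness check:
lambda_1 * g_1 = 3.91 * 0.62 = 2.4242
lambda_2 * g_2 = 6.72 * -0.39 = -2.6208
lambda_3 * g_3 = 7.71 * 0.9 = 6.939
Total violation = 2.4242 + 2.6208 + 6.939 = 11.984


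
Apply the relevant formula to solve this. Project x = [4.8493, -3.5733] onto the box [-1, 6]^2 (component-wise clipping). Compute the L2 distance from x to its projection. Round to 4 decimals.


Project each component onto [-1, 6].
clip(4.8493) = 4.8493, clip(-3.5733) = -1.0
Projection = [4.8493, -1.0]
Squared diffs: [0.0, 6.6219]
Distance = sqrt(6.6219) = 2.5733


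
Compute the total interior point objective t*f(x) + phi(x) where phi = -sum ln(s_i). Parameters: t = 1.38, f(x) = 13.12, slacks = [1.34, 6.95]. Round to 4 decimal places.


Step 1: Compute log-barrier.
ln values: [0.2927, 1.9387]
phi = -(0.2927 + 1.9387) = -2.2314
Step 2: Compute augmented objective.
t*f(x) = 1.38*13.12 = 18.1056
Total = 18.1056 - 2.2314 = 15.8742


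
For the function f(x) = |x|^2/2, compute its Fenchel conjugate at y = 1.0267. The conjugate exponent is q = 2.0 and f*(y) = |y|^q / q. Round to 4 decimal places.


The conjugate exponent q satisfies 1/p + 1/q = 1.
p = 2, so q = 2/(2 - 1) = 2.0
|y|^q = 1.0267^2.0 = 1.0541
f*(1.0267) = 1.0541 / 2.0 = 0.5271


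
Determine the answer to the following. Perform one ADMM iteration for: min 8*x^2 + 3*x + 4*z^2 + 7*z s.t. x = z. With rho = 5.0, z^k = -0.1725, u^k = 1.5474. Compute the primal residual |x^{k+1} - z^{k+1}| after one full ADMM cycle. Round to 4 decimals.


ADMM iteration with rho = 5.0, z^k = -0.1725, u^k = 1.5474
Step 1: x-update.
Minimize 8*x^2 + 3*x + (5.0/2)*(x + 0.1725 + 1.5474)^2
FOC: (2*8 + 5.0)*x = -3 + 5.0*(-0.1725 - 1.5474)
x^{k+1} = -0.5524
Step 2: z-update.
Minimize 4*z^2 + 7*z + (5.0/2)*(-0.5524 - z + 1.5474)^2
FOC: (2*4 + 5.0)*z = -7 + 5.0*(-0.5524 + 1.5474)
z^{k+1} = -0.1558
Step 3: u-update.
u^{k+1} = 1.5474 - 0.5524 + 0.1558 = 1.1508
Step 4: Primal residual = |-0.5524 + 0.1558| = 0.3966


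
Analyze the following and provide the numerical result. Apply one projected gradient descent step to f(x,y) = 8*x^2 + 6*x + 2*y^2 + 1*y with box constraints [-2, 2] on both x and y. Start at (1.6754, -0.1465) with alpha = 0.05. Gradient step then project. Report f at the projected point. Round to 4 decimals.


Step 1: Compute gradient at (1.6754, -0.1465).
grad_x = 2*8*1.6754 + 6 = 32.8064
grad_y = 2*2*-0.1465 + 1 = 0.414
Step 2: Gradient step.
x_raw = 1.6754 - 0.05*32.8064 = 0.0351
y_raw = -0.1465 - 0.05*0.414 = -0.1672
Step 3: Project onto [-2, 2].
x_proj = clip(0.0351) = 0.0351
y_proj = clip(-0.1672) = -0.1672
Step 4: Evaluate f.
f(0.0351, -0.1672) = 0.109


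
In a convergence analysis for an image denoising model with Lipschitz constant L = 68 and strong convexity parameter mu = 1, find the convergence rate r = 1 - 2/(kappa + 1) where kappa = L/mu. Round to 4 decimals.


Step 1: Compute the condition number.
kappa = L/mu = 68/1 = 68.0
Step 2: Compute the convergence rate.
r = 1 - 2/(kappa + 1) = 1 - 2*mu/(L + mu) = (L - mu)/(L + mu) = 67/69 = 0.971


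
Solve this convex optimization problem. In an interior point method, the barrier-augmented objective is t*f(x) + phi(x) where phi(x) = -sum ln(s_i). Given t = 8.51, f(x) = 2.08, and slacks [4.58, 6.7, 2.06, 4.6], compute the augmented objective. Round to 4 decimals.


Step 1: Compute log-barrier.
ln values: [1.5217, 1.9021, 0.7227, 1.5261]
phi = -(1.5217 + 1.9021 + 0.7227 + 1.5261) = -5.6726
Step 2: Compute augmented objective.
t*f(x) = 8.51*2.08 = 17.7008
Total = 17.7008 - 5.6726 = 12.0282


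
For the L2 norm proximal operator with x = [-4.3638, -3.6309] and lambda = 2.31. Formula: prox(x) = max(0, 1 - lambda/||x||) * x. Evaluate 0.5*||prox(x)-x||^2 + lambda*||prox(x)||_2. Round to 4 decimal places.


Step 1: Compute ||x||.
||x|| = 5.6768
Step 2: Compute scaling factor.
scale = max(0, 1 - 2.31/5.6768) = 0.5931
Step 3: prox(x) = [-2.5881, -2.1534]
||prox(x)|| = 3.3668
Step 4: Proximal objective.
0.5*||prox-x||^2 = 2.6681
lambda*||prox|| = 7.7773
Total = 10.4454


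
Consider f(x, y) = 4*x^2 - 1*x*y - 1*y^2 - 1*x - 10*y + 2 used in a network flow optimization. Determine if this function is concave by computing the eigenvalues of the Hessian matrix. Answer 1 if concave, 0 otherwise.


The Hessian of f(x,y) = 4*x^2 - 1*x*y - 1*y^2 - 1*x - 10*y + 2 is:
H = [[8, -1], [-1, -2]]
Trace = 8 - 2 = 6
Determinant = 8*-2 - (-1)^2 = -17
Discriminant = (6)^2 - 4*-17 = 104.0
Eigenvalues: lambda_1 = -2.099, lambda_2 = 8.099
The function is not concave.

0


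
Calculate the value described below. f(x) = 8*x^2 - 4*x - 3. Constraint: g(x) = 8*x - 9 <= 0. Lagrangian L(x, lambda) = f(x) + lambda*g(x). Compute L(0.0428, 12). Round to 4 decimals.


Step 1: Evaluate f(x).
f(0.0428) = 8*0.0428^2 - 4*0.0428 - 3 = -3.1565
Step 2: Evaluate g(x).
g(0.0428) = 8*0.0428 - 9 = -8.6576
Step 3: Compute Lagrangian.
L = -3.1565 + 12*-8.6576 = -107.0477


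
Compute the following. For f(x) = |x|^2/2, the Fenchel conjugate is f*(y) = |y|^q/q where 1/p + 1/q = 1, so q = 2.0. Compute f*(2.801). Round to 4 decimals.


The conjugate exponent q satisfies 1/p + 1/q = 1.
p = 2, so q = 2/(2 - 1) = 2.0
|y|^q = 2.801^2.0 = 7.8456
f*(2.801) = 7.8456 / 2.0 = 3.9228


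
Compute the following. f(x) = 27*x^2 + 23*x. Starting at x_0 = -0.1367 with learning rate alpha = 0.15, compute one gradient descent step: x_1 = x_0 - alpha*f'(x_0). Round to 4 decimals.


We compute the gradient at x_0 and apply the update.
f'(x) = 54*x + 23
f'(-0.1367) = 54*-0.1367 + 23 = 15.6182
x_1 = -0.1367 - 0.15*15.6182 = -2.4794


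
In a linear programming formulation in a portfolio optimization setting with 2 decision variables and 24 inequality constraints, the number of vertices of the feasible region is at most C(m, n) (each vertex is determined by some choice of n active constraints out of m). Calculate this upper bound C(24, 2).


Each vertex corresponds to some choice of n active constraints out of m, so the number of vertices is at most C(m, n) = m! / (n!(m-n)!).
m = 24, n = 2
Numerator: 24 * 23
Denominator: 2! = 2
C(24, 2) = 276


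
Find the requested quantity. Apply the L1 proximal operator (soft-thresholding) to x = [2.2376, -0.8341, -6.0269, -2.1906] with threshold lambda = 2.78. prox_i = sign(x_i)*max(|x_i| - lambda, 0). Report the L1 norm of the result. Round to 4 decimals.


Soft-thresholding with lambda = 2.78:
prox(2.2376) = sign(2.2376)*max(|2.2376| - 2.78, 0) = 0.0
prox(-0.8341) = sign(-0.8341)*max(|-0.8341| - 2.78, 0) = 0.0
prox(-6.0269) = sign(-6.0269)*max(|-6.0269| - 2.78, 0) = -3.2469
prox(-2.1906) = sign(-2.1906)*max(|-2.1906| - 2.78, 0) = 0.0
prox(x) = [0.0, 0.0, -3.2469, 0.0]
||prox(x)||_1 = 0.0 + 0.0 + 3.2469 + 0.0 = 3.2469


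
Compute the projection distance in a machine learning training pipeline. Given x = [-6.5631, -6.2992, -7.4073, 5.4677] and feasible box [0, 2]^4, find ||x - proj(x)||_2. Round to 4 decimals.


Project each component onto [0, 2].
clip(-6.5631) = 0.0, clip(-6.2992) = 0.0, clip(-7.4073) = 0.0, clip(5.4677) = 2.0
Projection = [0.0, 0.0, 0.0, 2.0]
Squared diffs: [43.0743, 39.6799, 54.8681, 12.0249]
Distance = sqrt(149.6472) = 12.233


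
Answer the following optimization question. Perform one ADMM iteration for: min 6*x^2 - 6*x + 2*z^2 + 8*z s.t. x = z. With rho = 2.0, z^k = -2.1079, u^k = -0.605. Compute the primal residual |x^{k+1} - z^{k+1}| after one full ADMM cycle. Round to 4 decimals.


ADMM iteration with rho = 2.0, z^k = -2.1079, u^k = -0.605
Step 1: x-update.
Minimize 6*x^2 - 6*x + (2.0/2)*(x + 2.1079 - 0.605)^2
FOC: (2*6 + 2.0)*x = 6 + 2.0*(-2.1079 + 0.605)
x^{k+1} = 0.2139
Step 2: z-update.
Minimize 2*z^2 + 8*z + (2.0/2)*(0.2139 - z - 0.605)^2
FOC: (2*2 + 2.0)*z = -8 + 2.0*(0.2139 - 0.605)
z^{k+1} = -1.4637
Step 3: u-update.
u^{k+1} = -0.605 + 0.2139 + 1.4637 = 1.0726
Step 4: Primal residual = |0.2139 + 1.4637| = 1.6776


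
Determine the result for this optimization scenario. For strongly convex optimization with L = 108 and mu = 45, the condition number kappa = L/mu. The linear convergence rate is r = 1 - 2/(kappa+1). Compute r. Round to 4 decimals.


Step 1: Compute the condition number.
kappa = L/mu = 108/45 = 2.4
Step 2: Compute the convergence rate.
r = 1 - 2/(kappa + 1) = 1 - 2*mu/(L + mu) = (L - mu)/(L + mu) = 63/153 = 0.4118


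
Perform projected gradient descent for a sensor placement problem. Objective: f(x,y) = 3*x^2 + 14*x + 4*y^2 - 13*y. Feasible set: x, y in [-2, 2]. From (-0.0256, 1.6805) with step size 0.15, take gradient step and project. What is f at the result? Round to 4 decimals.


Step 1: Compute gradient at (-0.0256, 1.6805).
grad_x = 2*3*-0.0256 + 14 = 13.8464
grad_y = 2*4*1.6805 - 13 = 0.444
Step 2: Gradient step.
x_raw = -0.0256 - 0.15*13.8464 = -2.1026
y_raw = 1.6805 - 0.15*0.444 = 1.6139
Step 3: Project onto [-2, 2].
x_proj = clip(-2.1026) = -2.0
y_proj = clip(1.6139) = 1.6139
Step 4: Evaluate f.
f(-2.0, 1.6139) = -26.562


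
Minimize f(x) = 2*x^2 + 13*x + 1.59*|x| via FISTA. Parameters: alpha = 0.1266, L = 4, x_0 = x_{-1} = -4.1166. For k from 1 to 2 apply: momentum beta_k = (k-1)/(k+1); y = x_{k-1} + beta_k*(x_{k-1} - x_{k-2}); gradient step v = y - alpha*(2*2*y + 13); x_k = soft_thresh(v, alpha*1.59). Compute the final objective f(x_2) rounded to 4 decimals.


FISTA on f(x) = 2*x^2 + 13*x + 1.59*|x|
L = 4, alpha = 0.1266
Iteration 1: beta = 0.0, y = -4.1166 + 0.0*(-4.1166 + 4.1166) = -4.1166
  grad(y) = -3.4664, v = y - alpha*grad = -3.6778
  prox(v) = soft_thresh(-3.6778, 0.2013) = -3.4765
Iteration 2: beta = 0.3333, y = -3.4765 + 0.3333*(-3.4765 + 4.1166) = -3.2631
  grad(y) = -0.0523, v = y - alpha*grad = -3.2565
  prox(v) = soft_thresh(-3.2565, 0.2013) = -3.0552
f(x_2) = 2*(-3.0552)^2 + 13*(-3.0552) + 1.59*|-3.0552| = -16.1914


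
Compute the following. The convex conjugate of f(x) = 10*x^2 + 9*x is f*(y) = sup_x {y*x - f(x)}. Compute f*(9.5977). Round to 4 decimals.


f*(y) = sup_x {y*x - a*x^2 - b*x} = sup_x {(y-b)*x - a*x^2}
FOC: (y - b) - 2a*x = 0 => x* = (y - b)/(2a)
x* = (9.5977 - 9)/(2*10) = 0.0299
f*(9.5977) = (y-b)^2/(4a) = (9.5977 - 9)^2/(4*10)
= 0.3572/40 = 0.0089


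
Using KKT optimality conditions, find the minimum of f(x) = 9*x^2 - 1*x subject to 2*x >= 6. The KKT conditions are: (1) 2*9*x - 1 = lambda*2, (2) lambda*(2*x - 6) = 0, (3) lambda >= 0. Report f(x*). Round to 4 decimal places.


Step 1: Try lambda = 0 (constraint inactive).
x_unc = 1/(2*9) = 0.0556
Check: 2*0.0556 = 0.1112 < 6 -- violated!
Step 2: Constraint must be active: 2*x = 6
x* = 6/2 = 3.0
lambda = (2*9*3.0 - 1)/2 = 26.5
Step 3: Compute optimal value.
f(x*) = 9*3.0^2 - 1*3.0 = 78.0


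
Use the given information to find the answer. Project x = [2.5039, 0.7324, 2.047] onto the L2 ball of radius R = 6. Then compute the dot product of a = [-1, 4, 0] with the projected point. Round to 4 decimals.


Step 1: Compute ||x|| (intermediates to 6 decimals).
||x|| = sqrt(2.5039^2 + 0.7324^2 + 2.047^2) = 3.316042
Step 2: Project.
Since ||x|| <= R, proj = x (no scaling needed).
proj(x) = [2.5039, 0.7324, 2.047]
Step 3: Dot product.
a^T * proj(x) = -1*2.5039 + 4*0.7324 + 0*2.047 = 0.4257


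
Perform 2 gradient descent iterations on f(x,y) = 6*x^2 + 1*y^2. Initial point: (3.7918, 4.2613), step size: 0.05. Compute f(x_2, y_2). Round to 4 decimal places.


Gradient descent on f(x,y) = 6*x^2 + 1*y^2.
Starting point: (3.7918, 4.2613), alpha = 0.05
Step 1: grad_x = 2*6*3.7918 = 45.5016, grad_y = 2*1*4.2613 = 8.5226
  x_1 = 3.7918 - 0.05*45.5016 = 1.5167
  y_1 = 4.2613 - 0.05*8.5226 = 3.8352
Step 2: grad_x = 2*6*1.5167 = 18.2006, grad_y = 2*1*3.8352 = 7.6703
  x_2 = 1.5167 - 0.05*18.2006 = 0.6067
  y_2 = 3.8352 - 0.05*7.6703 = 3.4517
f(0.6067, 3.4517) = 6*0.6067^2 + 1*3.4517^2 = 14.1223
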